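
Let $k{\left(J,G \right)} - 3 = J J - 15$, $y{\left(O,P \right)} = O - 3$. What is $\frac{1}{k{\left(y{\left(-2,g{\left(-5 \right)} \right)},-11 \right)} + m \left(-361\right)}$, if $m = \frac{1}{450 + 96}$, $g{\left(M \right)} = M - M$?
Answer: $\frac{546}{6737} \approx 0.081045$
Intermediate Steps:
$g{\left(M \right)} = 0$
$y{\left(O,P \right)} = -3 + O$ ($y{\left(O,P \right)} = O - 3 = -3 + O$)
$m = \frac{1}{546} \approx 0.0018315$
$k{\left(J,G \right)} = -12 + J^{2}$ ($k{\left(J,G \right)} = 3 + \left(J J - 15\right) = 3 + \left(J^{2} - 15\right) = 3 + \left(-15 + J^{2}\right) = -12 + J^{2}$)
$\frac{1}{k{\left(y{\left(-2,g{\left(-5 \right)} \right)},-11 \right)} + m \left(-361\right)} = \frac{1}{\left(-12 + \left(-3 - 2\right)^{2}\right) + \frac{1}{546} \left(-361\right)} = \frac{1}{\left(-12 + \left(-5\right)^{2}\right) - \frac{361}{546}} = \frac{1}{\left(-12 + 25\right) - \frac{361}{546}} = \frac{1}{13 - \frac{361}{546}} = \frac{1}{\frac{6737}{546}} = \frac{546}{6737}$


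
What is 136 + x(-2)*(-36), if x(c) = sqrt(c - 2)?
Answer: 136 - 72*I ≈ 136.0 - 72.0*I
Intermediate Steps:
x(c) = sqrt(-2 + c)
136 + x(-2)*(-36) = 136 + sqrt(-2 - 2)*(-36) = 136 + sqrt(-4)*(-36) = 136 + (2*I)*(-36) = 136 - 72*I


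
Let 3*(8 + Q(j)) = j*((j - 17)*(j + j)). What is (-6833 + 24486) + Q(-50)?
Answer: -282065/3 ≈ -94022.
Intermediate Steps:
Q(j) = -8 + 2*j**2*(-17 + j)/3 (Q(j) = -8 + (j*((j - 17)*(j + j)))/3 = -8 + (j*((-17 + j)*(2*j)))/3 = -8 + (j*(2*j*(-17 + j)))/3 = -8 + (2*j**2*(-17 + j))/3 = -8 + 2*j**2*(-17 + j)/3)
(-6833 + 24486) + Q(-50) = (-6833 + 24486) + (-8 - 34/3*(-50)**2 + (2/3)*(-50)**3) = 17653 + (-8 - 34/3*2500 + (2/3)*(-125000)) = 17653 + (-8 - 85000/3 - 250000/3) = 17653 - 335024/3 = -282065/3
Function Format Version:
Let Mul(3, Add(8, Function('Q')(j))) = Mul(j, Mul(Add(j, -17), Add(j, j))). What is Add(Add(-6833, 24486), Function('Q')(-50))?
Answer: Rational(-282065, 3) ≈ -94022.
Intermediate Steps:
Function('Q')(j) = Add(-8, Mul(Rational(2, 3), Pow(j, 2), Add(-17, j))) (Function('Q')(j) = Add(-8, Mul(Rational(1, 3), Mul(j, Mul(Add(j, -17), Add(j, j))))) = Add(-8, Mul(Rational(1, 3), Mul(j, Mul(Add(-17, j), Mul(2, j))))) = Add(-8, Mul(Rational(1, 3), Mul(j, Mul(2, j, Add(-17, j))))) = Add(-8, Mul(Rational(1, 3), Mul(2, Pow(j, 2), Add(-17, j)))) = Add(-8, Mul(Rational(2, 3), Pow(j, 2), Add(-17, j))))
Add(Add(-6833, 24486), Function('Q')(-50)) = Add(Add(-6833, 24486), Add(-8, Mul(Rational(-34, 3), Pow(-50, 2)), Mul(Rational(2, 3), Pow(-50, 3)))) = Add(17653, Add(-8, Mul(Rational(-34, 3), 2500), Mul(Rational(2, 3), -125000))) = Add(17653, Add(-8, Rational(-85000, 3), Rational(-250000, 3))) = Add(17653, Rational(-335024, 3)) = Rational(-282065, 3)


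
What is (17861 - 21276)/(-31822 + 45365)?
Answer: -3415/13543 ≈ -0.25216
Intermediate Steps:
(17861 - 21276)/(-31822 + 45365) = -3415/13543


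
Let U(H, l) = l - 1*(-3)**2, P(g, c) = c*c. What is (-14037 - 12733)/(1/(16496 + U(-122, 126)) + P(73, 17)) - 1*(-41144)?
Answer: 98547057371/2400579 ≈ 41051.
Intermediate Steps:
P(g, c) = c**2
U(H, l) = -9 + l (U(H, l) = l - 1*9 = l - 9 = -9 + l)
(-14037 - 12733)/(1/(16496 + U(-122, 126)) + P(73, 17)) - 1*(-41144) = (-14037 - 12733)/(1/(16496 + (-9 + 126)) + 17**2) - 1*(-41144) = -26770/(1/(16496 + 117) + 289) + 41144 = -26770/(1/16613 + 289) + 41144 = -26770/4801158/16613 + 41144 = -26770*16613/4801158 + 41144 = -222365005/2400579 + 41144 = 98547057371/2400579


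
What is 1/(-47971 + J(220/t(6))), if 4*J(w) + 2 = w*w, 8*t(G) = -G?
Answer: -18/476287 ≈ -3.7792e-5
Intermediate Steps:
t(G) = -G/8 (t(G) = (-G)/8 = -G/8)
J(w) = -½ + w²/4 (J(w) = -½ + (w*w)/4 = -½ + w²/4)
1/(-47971 + J(220/t(6))) = 1/(-47971 + (-½ + (220/((-⅛*6)))²/4)) = 1/(-47971 + (-½ + (220/(-¾))²/4)) = 1/(-47971 + (-½ + (220*(-4/3))²/4)) = 1/(-47971 + (-½ + (-880/3)²/4)) = 1/(-47971 + (-½ + (¼)*(774400/9))) = 1/(-47971 + (-½ + 193600/9)) = 1/(-47971 + 387191/18) = 1/(-476287/18) = -18/476287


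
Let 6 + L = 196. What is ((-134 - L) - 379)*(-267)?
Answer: 187701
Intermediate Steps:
L = 190 (L = -6 + 196 = 190)
((-134 - L) - 379)*(-267) = ((-134 - 1*190) - 379)*(-267) = ((-134 - 190) - 379)*(-267) = (-324 - 379)*(-267) = -703*(-267) = 187701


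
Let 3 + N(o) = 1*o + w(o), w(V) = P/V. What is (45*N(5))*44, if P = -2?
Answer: 3168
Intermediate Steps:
w(V) = -2/V
N(o) = -3 + o - 2/o (N(o) = -3 + (1*o - 2/o) = -3 + (o - 2/o) = -3 + o - 2/o)
(45*N(5))*44 = (45*(-3 + 5 - 2/5))*44 = (45*(-3 + 5 - 2*⅕))*44 = (45*(-3 + 5 - ⅖))*44 = (45*(8/5))*44 = 72*44 = 3168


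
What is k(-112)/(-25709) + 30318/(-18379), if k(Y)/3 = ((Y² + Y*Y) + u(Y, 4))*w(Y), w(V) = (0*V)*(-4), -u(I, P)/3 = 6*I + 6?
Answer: -30318/18379 ≈ -1.6496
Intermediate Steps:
u(I, P) = -18 - 18*I (u(I, P) = -3*(6*I + 6) = -3*(6 + 6*I) = -18 - 18*I)
w(V) = 0 (w(V) = 0*(-4) = 0)
k(Y) = 0 (k(Y) = 3*(((Y² + Y*Y) + (-18 - 18*Y))*0) = 3*(((Y² + Y²) + (-18 - 18*Y))*0) = 3*((2*Y² + (-18 - 18*Y))*0) = 3*((-18 - 18*Y + 2*Y²)*0) = 3*0 = 0)
k(-112)/(-25709) + 30318/(-18379) = 0/(-25709) + 30318/(-18379) = 0*(-1/25709) + 30318*(-1/18379) = 0 - 30318/18379 = -30318/18379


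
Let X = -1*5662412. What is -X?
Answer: 5662412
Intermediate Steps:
X = -5662412
-X = -1*(-5662412) = 5662412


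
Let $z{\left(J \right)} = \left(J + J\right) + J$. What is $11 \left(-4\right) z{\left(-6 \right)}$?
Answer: $792$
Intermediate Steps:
$z{\left(J \right)} = 3 J$ ($z{\left(J \right)} = 2 J + J = 3 J$)
$11 \left(-4\right) z{\left(-6 \right)} = 11 \left(-4\right) 3 \left(-6\right) = \left(-44\right) \left(-18\right) = 792$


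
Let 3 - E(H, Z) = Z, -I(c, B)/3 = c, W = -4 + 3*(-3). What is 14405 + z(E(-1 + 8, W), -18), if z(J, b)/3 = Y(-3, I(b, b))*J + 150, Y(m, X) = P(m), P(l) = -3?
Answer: 14711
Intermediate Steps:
W = -13 (W = -4 - 9 = -13)
I(c, B) = -3*c
Y(m, X) = -3
E(H, Z) = 3 - Z
z(J, b) = 450 - 9*J (z(J, b) = 3*(-3*J + 150) = 3*(150 - 3*J) = 450 - 9*J)
14405 + z(E(-1 + 8, W), -18) = 14405 + (450 - 9*(3 - 1*(-13))) = 14405 + (450 - 9*(3 + 13)) = 14405 + (450 - 9*16) = 14405 + (450 - 144) = 14405 + 306 = 14711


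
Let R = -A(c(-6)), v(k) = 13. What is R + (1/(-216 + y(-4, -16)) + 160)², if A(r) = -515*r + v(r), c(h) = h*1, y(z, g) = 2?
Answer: 1030204133/45796 ≈ 22496.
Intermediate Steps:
c(h) = h
A(r) = 13 - 515*r (A(r) = -515*r + 13 = 13 - 515*r)
R = -3103 (R = -(13 - 515*(-6)) = -(13 + 3090) = -1*3103 = -3103)
R + (1/(-216 + y(-4, -16)) + 160)² = -3103 + (1/(-216 + 2) + 160)² = -3103 + (1/(-214) + 160)² = -3103 + (-1/214 + 160)² = -3103 + (34239/214)² = -3103 + 1172309121/45796 = 1030204133/45796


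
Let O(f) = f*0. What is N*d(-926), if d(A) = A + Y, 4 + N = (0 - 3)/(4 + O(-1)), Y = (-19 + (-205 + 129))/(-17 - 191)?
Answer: 3657747/832 ≈ 4396.3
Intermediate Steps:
Y = 95/208 (Y = (-19 - 76)/(-208) = -95*(-1/208) = 95/208 ≈ 0.45673)
O(f) = 0
N = -19/4 (N = -4 + (0 - 3)/(4 + 0) = -4 - 3/4 = -4 - 3*¼ = -4 - ¾ = -19/4 ≈ -4.7500)
d(A) = 95/208 + A (d(A) = A + 95/208 = 95/208 + A)
N*d(-926) = -19*(95/208 - 926)/4 = -19/4*(-192513/208) = 3657747/832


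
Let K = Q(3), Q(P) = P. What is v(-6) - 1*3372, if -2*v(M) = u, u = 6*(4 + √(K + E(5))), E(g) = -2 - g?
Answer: -3384 - 6*I ≈ -3384.0 - 6.0*I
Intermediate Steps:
K = 3
u = 24 + 12*I (u = 6*(4 + √(3 + (-2 - 1*5))) = 6*(4 + √(3 + (-2 - 5))) = 6*(4 + √(3 - 7)) = 6*(4 + √(-4)) = 6*(4 + 2*I) = 24 + 12*I ≈ 24.0 + 12.0*I)
v(M) = -12 - 6*I (v(M) = -(24 + 12*I)/2 = -12 - 6*I)
v(-6) - 1*3372 = (-12 - 6*I) - 1*3372 = (-12 - 6*I) - 3372 = -3384 - 6*I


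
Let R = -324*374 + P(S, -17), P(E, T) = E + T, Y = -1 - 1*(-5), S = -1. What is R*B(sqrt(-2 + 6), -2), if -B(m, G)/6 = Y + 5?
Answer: 6544476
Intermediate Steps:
Y = 4 (Y = -1 + 5 = 4)
B(m, G) = -54 (B(m, G) = -6*(4 + 5) = -6*9 = -54)
R = -121194 (R = -324*374 + (-1 - 17) = -121176 - 18 = -121194)
R*B(sqrt(-2 + 6), -2) = -121194*(-54) = 6544476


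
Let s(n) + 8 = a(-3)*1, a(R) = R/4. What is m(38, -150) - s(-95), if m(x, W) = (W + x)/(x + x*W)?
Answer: 99309/11324 ≈ 8.7698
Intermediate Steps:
a(R) = R/4 (a(R) = R*(1/4) = R/4)
m(x, W) = (W + x)/(x + W*x)
s(n) = -35/4 (s(n) = -8 + ((1/4)*(-3))*1 = -8 - 3/4*1 = -8 - 3/4 = -35/4)
m(38, -150) - s(-95) = (-150 + 38)/(38*(1 - 150)) - 1*(-35/4) = (1/38)*(-112)/(-149) + 35/4 = (1/38)*(-1/149)*(-112) + 35/4 = 56/2831 + 35/4 = 99309/11324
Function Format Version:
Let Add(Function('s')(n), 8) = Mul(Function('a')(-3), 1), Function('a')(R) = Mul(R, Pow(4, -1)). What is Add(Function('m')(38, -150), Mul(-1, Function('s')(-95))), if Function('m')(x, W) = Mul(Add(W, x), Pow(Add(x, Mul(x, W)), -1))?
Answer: Rational(99309, 11324) ≈ 8.7698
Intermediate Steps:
Function('a')(R) = Mul(Rational(1, 4), R) (Function('a')(R) = Mul(R, Rational(1, 4)) = Mul(Rational(1, 4), R))
Function('m')(x, W) = Mul(Pow(Add(x, Mul(W, x)), -1), Add(W, x)) (Function('m')(x, W) = Mul(Add(W, x), Pow(Add(x, Mul(W, x)), -1)) = Mul(Pow(Add(x, Mul(W, x)), -1), Add(W, x)))
Function('s')(n) = Rational(-35, 4) (Function('s')(n) = Add(-8, Mul(Mul(Rational(1, 4), -3), 1)) = Add(-8, Mul(Rational(-3, 4), 1)) = Add(-8, Rational(-3, 4)) = Rational(-35, 4))
Add(Function('m')(38, -150), Mul(-1, Function('s')(-95))) = Add(Mul(Pow(38, -1), Pow(Add(1, -150), -1), Add(-150, 38)), Mul(-1, Rational(-35, 4))) = Add(Mul(Rational(1, 38), Pow(-149, -1), -112), Rational(35, 4)) = Add(Mul(Rational(1, 38), Rational(-1, 149), -112), Rational(35, 4)) = Add(Rational(56, 2831), Rational(35, 4)) = Rational(99309, 11324)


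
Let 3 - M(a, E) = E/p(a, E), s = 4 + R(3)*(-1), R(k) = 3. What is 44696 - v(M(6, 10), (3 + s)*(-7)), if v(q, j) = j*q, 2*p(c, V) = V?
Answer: 44724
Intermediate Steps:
p(c, V) = V/2
s = 1 (s = 4 + 3*(-1) = 4 - 3 = 1)
M(a, E) = 1 (M(a, E) = 3 - E/(E/2) = 3 - E*2/E = 3 - 1*2 = 3 - 2 = 1)
44696 - v(M(6, 10), (3 + s)*(-7)) = 44696 - (3 + 1)*(-7) = 44696 - 4*(-7) = 44696 - (-28) = 44696 - 1*(-28) = 44696 + 28 = 44724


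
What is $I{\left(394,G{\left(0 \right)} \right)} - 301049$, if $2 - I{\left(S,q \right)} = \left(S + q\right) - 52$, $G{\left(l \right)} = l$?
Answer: $-301389$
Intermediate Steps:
$I{\left(S,q \right)} = 54 - S - q$ ($I{\left(S,q \right)} = 2 - \left(\left(S + q\right) - 52\right) = 2 - \left(-52 + S + q\right) = 54 - S - q$)
$I{\left(394,G{\left(0 \right)} \right)} - 301049 = \left(54 - 394 - 0\right) - 301049 = \left(54 - 394 + 0\right) - 301049 = -340 - 301049 = -301389$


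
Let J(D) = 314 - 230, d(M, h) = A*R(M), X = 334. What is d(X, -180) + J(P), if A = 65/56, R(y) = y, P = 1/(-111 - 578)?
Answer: 13207/28 ≈ 471.68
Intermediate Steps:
P = -1/689 (P = 1/(-689) = -1/689 ≈ -0.0014514)
A = 65/56 (A = 65*(1/56) = 65/56 ≈ 1.1607)
d(M, h) = 65*M/56
J(D) = 84
d(X, -180) + J(P) = (65/56)*334 + 84 = 10855/28 + 84 = 13207/28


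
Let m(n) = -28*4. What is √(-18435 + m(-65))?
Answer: I*√18547 ≈ 136.19*I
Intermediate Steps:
m(n) = -112
√(-18435 + m(-65)) = √(-18435 - 112) = √(-18547) = I*√18547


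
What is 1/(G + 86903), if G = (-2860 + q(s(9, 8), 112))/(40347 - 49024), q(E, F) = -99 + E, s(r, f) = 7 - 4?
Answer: 8677/754060287 ≈ 1.1507e-5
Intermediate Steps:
s(r, f) = 3
G = 2956/8677 (G = (-2860 + (-99 + 3))/(40347 - 49024) = (-2860 - 96)/(-8677) = -2956*(-1/8677) = 2956/8677 ≈ 0.34067)
1/(G + 86903) = 1/(2956/8677 + 86903) = 1/(754060287/8677) = 8677/754060287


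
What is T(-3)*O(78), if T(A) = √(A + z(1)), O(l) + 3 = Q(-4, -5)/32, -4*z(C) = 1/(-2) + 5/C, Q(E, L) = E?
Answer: -25*I*√66/32 ≈ -6.3469*I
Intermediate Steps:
z(C) = ⅛ - 5/(4*C) (z(C) = -(1/(-2) + 5/C)/4 = -(1*(-½) + 5/C)/4 = -(-½ + 5/C)/4 = ⅛ - 5/(4*C))
O(l) = -25/8 (O(l) = -3 - 4/32 = -3 - 4*1/32 = -3 - ⅛ = -25/8)
T(A) = √(-9/8 + A) (T(A) = √(A + (⅛)*(-10 + 1)/1) = √(A + (⅛)*1*(-9)) = √(A - 9/8) = √(-9/8 + A))
T(-3)*O(78) = (√(-18 + 16*(-3))/4)*(-25/8) = (√(-18 - 48)/4)*(-25/8) = (√(-66)/4)*(-25/8) = ((I*√66)/4)*(-25/8) = (I*√66/4)*(-25/8) = -25*I*√66/32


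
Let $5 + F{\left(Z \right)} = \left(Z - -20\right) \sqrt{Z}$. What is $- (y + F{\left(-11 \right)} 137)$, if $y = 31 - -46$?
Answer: $608 - 1233 i \sqrt{11} \approx 608.0 - 4089.4 i$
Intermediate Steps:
$y = 77$ ($y = 31 + 46 = 77$)
$F{\left(Z \right)} = -5 + \sqrt{Z} \left(20 + Z\right)$ ($F{\left(Z \right)} = -5 + \left(Z - -20\right) \sqrt{Z} = -5 + \left(Z + 20\right) \sqrt{Z} = -5 + \left(20 + Z\right) \sqrt{Z} = -5 + \sqrt{Z} \left(20 + Z\right)$)
$- (y + F{\left(-11 \right)} 137) = - (77 + \left(-5 + \left(-11\right)^{\frac{3}{2}} + 20 \sqrt{-11}\right) 137) = - (77 + \left(-5 - 11 i \sqrt{11} + 20 i \sqrt{11}\right) 137) = - (77 + \left(-5 + 9 i \sqrt{11}\right) 137) = - (77 - \left(685 - 1233 i \sqrt{11}\right)) = - (-608 + 1233 i \sqrt{11}) = 608 - 1233 i \sqrt{11}$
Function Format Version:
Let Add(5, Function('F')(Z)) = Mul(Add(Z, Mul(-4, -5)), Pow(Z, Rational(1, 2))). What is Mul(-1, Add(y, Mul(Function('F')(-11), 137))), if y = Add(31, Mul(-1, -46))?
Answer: Add(608, Mul(-1233, I, Pow(11, Rational(1, 2)))) ≈ Add(608.00, Mul(-4089.4, I))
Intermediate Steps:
y = 77 (y = Add(31, 46) = 77)
Function('F')(Z) = Add(-5, Mul(Pow(Z, Rational(1, 2)), Add(20, Z))) (Function('F')(Z) = Add(-5, Mul(Add(Z, Mul(-4, -5)), Pow(Z, Rational(1, 2)))) = Add(-5, Mul(Add(Z, 20), Pow(Z, Rational(1, 2)))) = Add(-5, Mul(Add(20, Z), Pow(Z, Rational(1, 2)))) = Add(-5, Mul(Pow(Z, Rational(1, 2)), Add(20, Z))))
Mul(-1, Add(y, Mul(Function('F')(-11), 137))) = Mul(-1, Add(77, Mul(Add(-5, Pow(-11, Rational(3, 2)), Mul(20, Pow(-11, Rational(1, 2)))), 137))) = Mul(-1, Add(77, Mul(Add(-5, Mul(-11, I, Pow(11, Rational(1, 2))), Mul(20, Mul(I, Pow(11, Rational(1, 2))))), 137))) = Mul(-1, Add(77, Mul(Add(-5, Mul(-11, I, Pow(11, Rational(1, 2))), Mul(20, I, Pow(11, Rational(1, 2)))), 137))) = Mul(-1, Add(77, Mul(Add(-5, Mul(9, I, Pow(11, Rational(1, 2)))), 137))) = Mul(-1, Add(77, Add(-685, Mul(1233, I, Pow(11, Rational(1, 2)))))) = Mul(-1, Add(-608, Mul(1233, I, Pow(11, Rational(1, 2))))) = Add(608, Mul(-1233, I, Pow(11, Rational(1, 2))))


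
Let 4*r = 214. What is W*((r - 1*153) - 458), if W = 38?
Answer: -21185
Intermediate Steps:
r = 107/2 (r = (¼)*214 = 107/2 ≈ 53.500)
W*((r - 1*153) - 458) = 38*((107/2 - 1*153) - 458) = 38*((107/2 - 153) - 458) = 38*(-199/2 - 458) = 38*(-1115/2) = -21185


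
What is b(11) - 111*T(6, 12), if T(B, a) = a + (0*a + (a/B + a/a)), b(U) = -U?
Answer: -1676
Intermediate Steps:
T(B, a) = 1 + a + a/B (T(B, a) = a + (0 + (a/B + 1)) = a + (0 + (1 + a/B)) = a + (1 + a/B) = 1 + a + a/B)
b(11) - 111*T(6, 12) = -1*11 - 111*(1 + 12 + 12/6) = -11 - 111*(1 + 12 + 12*(⅙)) = -11 - 111*(1 + 12 + 2) = -11 - 111*15 = -11 - 1665 = -1676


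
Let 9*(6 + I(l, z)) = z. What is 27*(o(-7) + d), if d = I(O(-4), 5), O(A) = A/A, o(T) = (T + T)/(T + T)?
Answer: -120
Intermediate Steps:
o(T) = 1 (o(T) = (2*T)/((2*T)) = (2*T)*(1/(2*T)) = 1)
O(A) = 1
I(l, z) = -6 + z/9
d = -49/9 (d = -6 + (⅑)*5 = -6 + 5/9 = -49/9 ≈ -5.4444)
27*(o(-7) + d) = 27*(1 - 49/9) = 27*(-40/9) = -120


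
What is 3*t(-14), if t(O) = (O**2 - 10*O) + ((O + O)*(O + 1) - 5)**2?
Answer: 387651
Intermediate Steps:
t(O) = O**2 + (-5 + 2*O*(1 + O))**2 - 10*O (t(O) = (O**2 - 10*O) + ((2*O)*(1 + O) - 5)**2 = (O**2 - 10*O) + (2*O*(1 + O) - 5)**2 = (O**2 - 10*O) + (-5 + 2*O*(1 + O))**2 = O**2 + (-5 + 2*O*(1 + O))**2 - 10*O)
3*t(-14) = 3*((-14)**2 + (-5 + 2*(-14) + 2*(-14)**2)**2 - 10*(-14)) = 3*(196 + (-5 - 28 + 2*196)**2 + 140) = 3*(196 + (-5 - 28 + 392)**2 + 140) = 3*(196 + 359**2 + 140) = 3*(196 + 128881 + 140) = 3*129217 = 387651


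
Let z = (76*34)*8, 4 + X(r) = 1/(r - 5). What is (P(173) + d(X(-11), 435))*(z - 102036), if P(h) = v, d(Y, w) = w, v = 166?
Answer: -48899764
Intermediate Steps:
X(r) = -4 + 1/(-5 + r) (X(r) = -4 + 1/(r - 5) = -4 + 1/(-5 + r))
z = 20672 (z = 2584*8 = 20672)
P(h) = 166
(P(173) + d(X(-11), 435))*(z - 102036) = (166 + 435)*(20672 - 102036) = 601*(-81364) = -48899764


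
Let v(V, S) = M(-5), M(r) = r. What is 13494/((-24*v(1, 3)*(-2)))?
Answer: -2249/40 ≈ -56.225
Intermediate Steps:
v(V, S) = -5
13494/((-24*v(1, 3)*(-2))) = 13494/((-24*(-5)*(-2))) = 13494/((120*(-2))) = 13494/(-240) = 13494*(-1/240) = -2249/40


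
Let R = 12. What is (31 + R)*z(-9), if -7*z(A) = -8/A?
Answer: -344/63 ≈ -5.4603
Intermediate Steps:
z(A) = 8/(7*A) (z(A) = -(-8)/(7*A) = 8/(7*A))
(31 + R)*z(-9) = (31 + 12)*((8/7)/(-9)) = 43*((8/7)*(-⅑)) = 43*(-8/63) = -344/63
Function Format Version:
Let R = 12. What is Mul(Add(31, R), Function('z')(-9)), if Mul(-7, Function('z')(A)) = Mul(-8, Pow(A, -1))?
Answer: Rational(-344, 63) ≈ -5.4603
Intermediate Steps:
Function('z')(A) = Mul(Rational(8, 7), Pow(A, -1)) (Function('z')(A) = Mul(Rational(-1, 7), Mul(-8, Pow(A, -1))) = Mul(Rational(8, 7), Pow(A, -1)))
Mul(Add(31, R), Function('z')(-9)) = Mul(Add(31, 12), Mul(Rational(8, 7), Pow(-9, -1))) = Mul(43, Mul(Rational(8, 7), Rational(-1, 9))) = Mul(43, Rational(-8, 63)) = Rational(-344, 63)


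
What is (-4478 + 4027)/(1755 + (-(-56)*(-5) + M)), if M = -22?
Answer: -451/1453 ≈ -0.31039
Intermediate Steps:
(-4478 + 4027)/(1755 + (-(-56)*(-5) + M)) = (-4478 + 4027)/(1755 + (-(-56)*(-5) - 22)) = -451/(1755 + (-28*10 - 22)) = -451/(1755 + (-280 - 22)) = -451/(1755 - 302) = -451/1453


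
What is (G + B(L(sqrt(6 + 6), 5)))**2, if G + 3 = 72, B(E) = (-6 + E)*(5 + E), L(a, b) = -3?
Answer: 2601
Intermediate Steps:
G = 69 (G = -3 + 72 = 69)
(G + B(L(sqrt(6 + 6), 5)))**2 = (69 + (-30 + (-3)**2 - 1*(-3)))**2 = (69 + (-30 + 9 + 3))**2 = (69 - 18)**2 = 51**2 = 2601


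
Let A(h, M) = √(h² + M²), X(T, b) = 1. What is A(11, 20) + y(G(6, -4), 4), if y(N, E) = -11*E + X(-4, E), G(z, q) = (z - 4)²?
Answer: -43 + √521 ≈ -20.175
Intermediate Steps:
G(z, q) = (-4 + z)²
A(h, M) = √(M² + h²)
y(N, E) = 1 - 11*E (y(N, E) = -11*E + 1 = 1 - 11*E)
A(11, 20) + y(G(6, -4), 4) = √(20² + 11²) + (1 - 11*4) = √(400 + 121) + (1 - 44) = √521 - 43 = -43 + √521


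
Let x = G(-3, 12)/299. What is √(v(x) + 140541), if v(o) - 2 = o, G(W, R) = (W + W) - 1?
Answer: 15*√55843034/299 ≈ 374.89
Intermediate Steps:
G(W, R) = -1 + 2*W (G(W, R) = 2*W - 1 = -1 + 2*W)
x = -7/299 (x = (-1 + 2*(-3))/299 = (-1 - 6)*(1/299) = -7*1/299 = -7/299 ≈ -0.023411)
v(o) = 2 + o
√(v(x) + 140541) = √((2 - 7/299) + 140541) = √(591/299 + 140541) = √(42022350/299) = 15*√55843034/299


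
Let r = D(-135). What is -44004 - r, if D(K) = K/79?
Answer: -3476181/79 ≈ -44002.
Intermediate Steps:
D(K) = K/79 (D(K) = K*(1/79) = K/79)
r = -135/79 (r = (1/79)*(-135) = -135/79 ≈ -1.7089)
-44004 - r = -44004 - 1*(-135/79) = -44004 + 135/79 = -3476181/79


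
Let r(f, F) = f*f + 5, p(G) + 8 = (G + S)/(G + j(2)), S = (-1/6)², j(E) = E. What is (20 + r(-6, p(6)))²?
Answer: 3721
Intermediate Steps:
S = 1/36 (S = (-1*⅙)² = (-⅙)² = 1/36 ≈ 0.027778)
p(G) = -8 + (1/36 + G)/(2 + G) (p(G) = -8 + (G + 1/36)/(G + 2) = -8 + (1/36 + G)/(2 + G))
r(f, F) = 5 + f² (r(f, F) = f² + 5 = 5 + f²)
(20 + r(-6, p(6)))² = (20 + (5 + (-6)²))² = (20 + (5 + 36))² = (20 + 41)² = 61² = 3721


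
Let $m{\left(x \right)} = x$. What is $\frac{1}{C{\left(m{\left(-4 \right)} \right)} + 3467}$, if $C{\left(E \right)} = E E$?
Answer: $\frac{1}{3483} \approx 0.00028711$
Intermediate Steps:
$C{\left(E \right)} = E^{2}$
$\frac{1}{C{\left(m{\left(-4 \right)} \right)} + 3467} = \frac{1}{\left(-4\right)^{2} + 3467} = \frac{1}{16 + 3467} = \frac{1}{3483}$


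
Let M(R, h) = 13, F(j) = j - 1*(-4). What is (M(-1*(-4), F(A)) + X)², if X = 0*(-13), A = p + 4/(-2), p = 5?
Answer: 169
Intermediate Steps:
A = 3 (A = 5 + 4/(-2) = 5 + 4*(-½) = 5 - 2 = 3)
F(j) = 4 + j (F(j) = j + 4 = 4 + j)
X = 0
(M(-1*(-4), F(A)) + X)² = (13 + 0)² = 13² = 169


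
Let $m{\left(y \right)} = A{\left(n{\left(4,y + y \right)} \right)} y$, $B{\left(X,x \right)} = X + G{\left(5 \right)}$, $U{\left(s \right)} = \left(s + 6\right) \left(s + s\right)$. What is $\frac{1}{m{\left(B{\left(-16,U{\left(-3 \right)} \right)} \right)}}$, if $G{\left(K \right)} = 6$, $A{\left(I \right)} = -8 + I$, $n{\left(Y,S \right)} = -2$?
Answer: $\frac{1}{100} \approx 0.01$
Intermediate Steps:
$U{\left(s \right)} = 2 s \left(6 + s\right)$ ($U{\left(s \right)} = \left(6 + s\right) 2 s = 2 s \left(6 + s\right)$)
$B{\left(X,x \right)} = 6 + X$ ($B{\left(X,x \right)} = X + 6 = 6 + X$)
$m{\left(y \right)} = - 10 y$ ($m{\left(y \right)} = \left(-8 - 2\right) y = - 10 y$)
$\frac{1}{m{\left(B{\left(-16,U{\left(-3 \right)} \right)} \right)}} = \frac{1}{\left(-10\right) \left(6 - 16\right)} = \frac{1}{\left(-10\right) \left(-10\right)} = \frac{1}{100}$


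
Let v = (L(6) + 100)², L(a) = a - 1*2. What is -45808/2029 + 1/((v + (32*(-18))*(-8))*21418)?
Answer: -15132729233427/670282649728 ≈ -22.577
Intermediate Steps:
L(a) = -2 + a (L(a) = a - 2 = -2 + a)
v = 10816 (v = ((-2 + 6) + 100)² = (4 + 100)² = 104² = 10816)
-45808/2029 + 1/((v + (32*(-18))*(-8))*21418) = -45808/2029 + 1/((10816 + (32*(-18))*(-8))*21418) = -45808*1/2029 + (1/21418)/(10816 - 576*(-8)) = -45808/2029 + (1/21418)/(10816 + 4608) = -45808/2029 + (1/21418)/15424 = -45808/2029 + (1/15424)*(1/21418) = -45808/2029 + 1/330351232 = -15132729233427/670282649728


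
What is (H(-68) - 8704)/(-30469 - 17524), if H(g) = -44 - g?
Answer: 8680/47993 ≈ 0.18086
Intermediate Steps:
(H(-68) - 8704)/(-30469 - 17524) = ((-44 - 1*(-68)) - 8704)/(-30469 - 17524) = ((-44 + 68) - 8704)/(-47993) = (24 - 8704)*(-1/47993) = -8680*(-1/47993) = 8680/47993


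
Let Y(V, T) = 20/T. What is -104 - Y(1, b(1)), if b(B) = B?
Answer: -124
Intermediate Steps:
-104 - Y(1, b(1)) = -104 - 20/1 = -104 - 20 = -124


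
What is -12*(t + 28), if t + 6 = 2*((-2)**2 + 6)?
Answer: -504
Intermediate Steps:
t = 14 (t = -6 + 2*((-2)**2 + 6) = -6 + 2*(4 + 6) = -6 + 2*10 = -6 + 20 = 14)
-12*(t + 28) = -12*(14 + 28) = -12*42 = -504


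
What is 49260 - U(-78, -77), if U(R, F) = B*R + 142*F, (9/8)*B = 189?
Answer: 73298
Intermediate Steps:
B = 168 (B = (8/9)*189 = 168)
U(R, F) = 142*F + 168*R (U(R, F) = 168*R + 142*F = 142*F + 168*R)
49260 - U(-78, -77) = 49260 - (142*(-77) + 168*(-78)) = 49260 - (-10934 - 13104) = 49260 - 1*(-24038) = 49260 + 24038 = 73298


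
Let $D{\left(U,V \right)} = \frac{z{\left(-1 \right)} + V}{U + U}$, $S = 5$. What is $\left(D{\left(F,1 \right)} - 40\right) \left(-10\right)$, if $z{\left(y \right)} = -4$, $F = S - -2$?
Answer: $\frac{2815}{7} \approx 402.14$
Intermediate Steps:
$F = 7$ ($F = 5 - -2 = 5 + 2 = 7$)
$D{\left(U,V \right)} = \frac{-4 + V}{2 U}$ ($D{\left(U,V \right)} = \frac{-4 + V}{U + U} = \frac{-4 + V}{2 U}$)
$\left(D{\left(F,1 \right)} - 40\right) \left(-10\right) = \left(\frac{-4 + 1}{2 \cdot 7} - 40\right) \left(-10\right) = \left(\frac{1}{2} \cdot \frac{1}{7} \left(-3\right) - 40\right) \left(-10\right) = \left(- \frac{3}{14} - 40\right) \left(-10\right) = \left(- \frac{563}{14}\right) \left(-10\right) = \frac{2815}{7}$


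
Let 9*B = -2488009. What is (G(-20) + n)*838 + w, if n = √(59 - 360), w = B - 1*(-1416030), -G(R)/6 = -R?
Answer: 9351221/9 + 838*I*√301 ≈ 1.039e+6 + 14539.0*I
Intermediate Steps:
G(R) = 6*R (G(R) = -(-6)*R = 6*R)
B = -2488009/9 (B = (⅑)*(-2488009) = -2488009/9 ≈ -2.7645e+5)
w = 10256261/9 (w = -2488009/9 - 1*(-1416030) = -2488009/9 + 1416030 = 10256261/9 ≈ 1.1396e+6)
n = I*√301 (n = √(-301) = I*√301 ≈ 17.349*I)
(G(-20) + n)*838 + w = (6*(-20) + I*√301)*838 + 10256261/9 = (-120 + I*√301)*838 + 10256261/9 = (-100560 + 838*I*√301) + 10256261/9 = 9351221/9 + 838*I*√301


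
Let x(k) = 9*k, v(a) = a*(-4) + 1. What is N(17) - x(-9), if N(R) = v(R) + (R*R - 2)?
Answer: 301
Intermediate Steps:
v(a) = 1 - 4*a (v(a) = -4*a + 1 = 1 - 4*a)
N(R) = -1 + R² - 4*R (N(R) = (1 - 4*R) + (R*R - 2) = (1 - 4*R) + (R² - 2) = (1 - 4*R) + (-2 + R²) = -1 + R² - 4*R)
N(17) - x(-9) = (-1 + 17² - 4*17) - 9*(-9) = (-1 + 289 - 68) - 1*(-81) = 220 + 81 = 301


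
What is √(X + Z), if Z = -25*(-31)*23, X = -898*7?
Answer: √11539 ≈ 107.42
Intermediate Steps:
X = -6286
Z = 17825 (Z = 775*23 = 17825)
√(X + Z) = √(-6286 + 17825) = √11539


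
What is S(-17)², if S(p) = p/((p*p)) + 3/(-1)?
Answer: 2704/289 ≈ 9.3564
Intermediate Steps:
S(p) = -3 + 1/p (S(p) = p/(p²) + 3*(-1) = p/p² - 3 = 1/p - 3 = -3 + 1/p)
S(-17)² = (-3 + 1/(-17))² = (-3 - 1/17)² = (-52/17)² = 2704/289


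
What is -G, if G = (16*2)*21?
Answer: -672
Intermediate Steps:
G = 672 (G = 32*21 = 672)
-G = -1*672 = -672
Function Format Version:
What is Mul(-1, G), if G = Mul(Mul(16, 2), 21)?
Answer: -672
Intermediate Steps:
G = 672 (G = Mul(32, 21) = 672)
Mul(-1, G) = Mul(-1, 672) = -672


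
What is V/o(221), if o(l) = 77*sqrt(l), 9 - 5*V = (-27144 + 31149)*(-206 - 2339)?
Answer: 10192734*sqrt(221)/85085 ≈ 1780.9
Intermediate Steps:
V = 10192734/5 (V = 9/5 - (-27144 + 31149)*(-206 - 2339)/5 = 9/5 - 801*(-2545) = 9/5 - 1/5*(-10192725) = 9/5 + 2038545 = 10192734/5 ≈ 2.0385e+6)
V/o(221) = 10192734/(5*((77*sqrt(221)))) = 10192734*(sqrt(221)/17017)/5 = 10192734*sqrt(221)/85085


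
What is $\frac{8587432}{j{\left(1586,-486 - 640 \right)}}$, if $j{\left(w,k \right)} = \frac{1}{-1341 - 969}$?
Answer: $-19836967920$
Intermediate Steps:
$j{\left(w,k \right)} = - \frac{1}{2310}$ ($j{\left(w,k \right)} = \frac{1}{-2310} = - \frac{1}{2310}$)
$\frac{8587432}{j{\left(1586,-486 - 640 \right)}} = \frac{8587432}{- \frac{1}{2310}} = 8587432 \left(-2310\right) = -19836967920$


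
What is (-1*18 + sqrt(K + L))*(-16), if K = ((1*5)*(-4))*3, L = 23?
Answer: 288 - 16*I*sqrt(37) ≈ 288.0 - 97.324*I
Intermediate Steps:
K = -60 (K = (5*(-4))*3 = -20*3 = -60)
(-1*18 + sqrt(K + L))*(-16) = (-1*18 + sqrt(-60 + 23))*(-16) = (-18 + sqrt(-37))*(-16) = (-18 + I*sqrt(37))*(-16) = 288 - 16*I*sqrt(37)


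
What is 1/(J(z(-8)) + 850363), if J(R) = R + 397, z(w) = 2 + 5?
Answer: 1/850767 ≈ 1.1754e-6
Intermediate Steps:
z(w) = 7
J(R) = 397 + R
1/(J(z(-8)) + 850363) = 1/((397 + 7) + 850363) = 1/(404 + 850363) = 1/850767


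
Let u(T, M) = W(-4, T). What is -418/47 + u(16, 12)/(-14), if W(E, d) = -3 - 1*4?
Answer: -789/94 ≈ -8.3936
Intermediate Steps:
W(E, d) = -7 (W(E, d) = -3 - 4 = -7)
u(T, M) = -7
-418/47 + u(16, 12)/(-14) = -418/47 - 7/(-14) = -418*1/47 - 7*(-1/14) = -418/47 + 1/2 = -789/94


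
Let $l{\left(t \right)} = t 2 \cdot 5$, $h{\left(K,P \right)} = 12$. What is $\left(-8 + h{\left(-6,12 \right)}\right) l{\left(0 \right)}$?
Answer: $0$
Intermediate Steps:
$l{\left(t \right)} = 10 t$ ($l{\left(t \right)} = 2 t 5 = 10 t$)
$\left(-8 + h{\left(-6,12 \right)}\right) l{\left(0 \right)} = \left(-8 + 12\right) 10 \cdot 0 = 4 \cdot 0 = 0$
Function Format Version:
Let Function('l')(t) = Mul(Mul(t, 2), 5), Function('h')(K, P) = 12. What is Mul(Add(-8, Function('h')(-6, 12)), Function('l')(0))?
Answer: 0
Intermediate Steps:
Function('l')(t) = Mul(10, t) (Function('l')(t) = Mul(Mul(2, t), 5) = Mul(10, t))
Mul(Add(-8, Function('h')(-6, 12)), Function('l')(0)) = Mul(Add(-8, 12), Mul(10, 0)) = Mul(4, 0) = 0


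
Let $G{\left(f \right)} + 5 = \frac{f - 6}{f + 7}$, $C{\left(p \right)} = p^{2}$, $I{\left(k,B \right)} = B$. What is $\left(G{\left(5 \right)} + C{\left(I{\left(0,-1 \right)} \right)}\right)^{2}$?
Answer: $\frac{2401}{144} \approx 16.674$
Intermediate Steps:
$G{\left(f \right)} = -5 + \frac{-6 + f}{7 + f}$ ($G{\left(f \right)} = -5 + \frac{f - 6}{f + 7} = -5 + \frac{-6 + f}{7 + f}$)
$\left(G{\left(5 \right)} + C{\left(I{\left(0,-1 \right)} \right)}\right)^{2} = \left(\frac{-41 - 20}{7 + 5} + \left(-1\right)^{2}\right)^{2} = \left(\frac{-41 - 20}{12} + 1\right)^{2} = \left(\frac{1}{12} \left(-61\right) + 1\right)^{2} = \left(- \frac{61}{12} + 1\right)^{2} = \left(- \frac{49}{12}\right)^{2} = \frac{2401}{144}$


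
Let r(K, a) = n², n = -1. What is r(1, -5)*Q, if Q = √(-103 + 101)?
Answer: I*√2 ≈ 1.4142*I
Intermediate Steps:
Q = I*√2 (Q = √(-2) = I*√2 ≈ 1.4142*I)
r(K, a) = 1 (r(K, a) = (-1)² = 1)
r(1, -5)*Q = 1*(I*√2) = I*√2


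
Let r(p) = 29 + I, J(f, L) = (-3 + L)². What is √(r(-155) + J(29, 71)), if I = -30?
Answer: √4623 ≈ 67.993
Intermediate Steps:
r(p) = -1 (r(p) = 29 - 30 = -1)
√(r(-155) + J(29, 71)) = √(-1 + (-3 + 71)²) = √(-1 + 68²) = √(-1 + 4624) = √4623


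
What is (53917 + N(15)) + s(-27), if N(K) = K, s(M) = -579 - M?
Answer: 53380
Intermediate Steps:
(53917 + N(15)) + s(-27) = (53917 + 15) + (-579 - 1*(-27)) = 53932 + (-579 + 27) = 53932 - 552 = 53380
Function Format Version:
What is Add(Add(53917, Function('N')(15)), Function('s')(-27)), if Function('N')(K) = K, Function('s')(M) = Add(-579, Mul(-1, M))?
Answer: 53380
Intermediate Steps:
Add(Add(53917, Function('N')(15)), Function('s')(-27)) = Add(Add(53917, 15), Add(-579, Mul(-1, -27))) = Add(53932, Add(-579, 27)) = Add(53932, -552) = 53380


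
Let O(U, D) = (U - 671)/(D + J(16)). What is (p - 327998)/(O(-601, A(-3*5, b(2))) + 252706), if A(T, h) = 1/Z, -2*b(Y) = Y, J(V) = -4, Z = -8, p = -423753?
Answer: -1181323/397594 ≈ -2.9712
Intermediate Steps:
b(Y) = -Y/2
A(T, h) = -1/8 (A(T, h) = 1/(-8) = -1/8)
O(U, D) = (-671 + U)/(-4 + D) (O(U, D) = (U - 671)/(D - 4) = (-671 + U)/(-4 + D))
(p - 327998)/(O(-601, A(-3*5, b(2))) + 252706) = (-423753 - 327998)/((-671 - 601)/(-4 - 1/8) + 252706) = -751751/(-1272/(-33/8) + 252706) = -751751/(-8/33*(-1272) + 252706) = -751751/(3392/11 + 252706) = -751751/2783158/11 = -751751*11/2783158 = -1181323/397594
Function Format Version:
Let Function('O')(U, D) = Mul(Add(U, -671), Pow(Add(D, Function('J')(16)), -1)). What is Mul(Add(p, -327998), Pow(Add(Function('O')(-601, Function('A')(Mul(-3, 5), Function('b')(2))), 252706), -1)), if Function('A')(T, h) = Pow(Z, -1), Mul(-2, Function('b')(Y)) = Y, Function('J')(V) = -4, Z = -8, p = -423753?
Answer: Rational(-1181323, 397594) ≈ -2.9712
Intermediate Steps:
Function('b')(Y) = Mul(Rational(-1, 2), Y)
Function('A')(T, h) = Rational(-1, 8) (Function('A')(T, h) = Pow(-8, -1) = Rational(-1, 8))
Function('O')(U, D) = Mul(Pow(Add(-4, D), -1), Add(-671, U)) (Function('O')(U, D) = Mul(Add(U, -671), Pow(Add(D, -4), -1)) = Mul(Add(-671, U), Pow(Add(-4, D), -1)) = Mul(Pow(Add(-4, D), -1), Add(-671, U)))
Mul(Add(p, -327998), Pow(Add(Function('O')(-601, Function('A')(Mul(-3, 5), Function('b')(2))), 252706), -1)) = Mul(Add(-423753, -327998), Pow(Add(Mul(Pow(Add(-4, Rational(-1, 8)), -1), Add(-671, -601)), 252706), -1)) = Mul(-751751, Pow(Add(Mul(Pow(Rational(-33, 8), -1), -1272), 252706), -1)) = Mul(-751751, Pow(Add(Mul(Rational(-8, 33), -1272), 252706), -1)) = Mul(-751751, Pow(Add(Rational(3392, 11), 252706), -1)) = Mul(-751751, Pow(Rational(2783158, 11), -1)) = Mul(-751751, Rational(11, 2783158)) = Rational(-1181323, 397594)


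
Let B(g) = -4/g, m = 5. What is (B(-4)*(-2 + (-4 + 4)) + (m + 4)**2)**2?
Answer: 6241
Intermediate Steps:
(B(-4)*(-2 + (-4 + 4)) + (m + 4)**2)**2 = ((-4/(-4))*(-2 + (-4 + 4)) + (5 + 4)**2)**2 = ((-4*(-1/4))*(-2 + 0) + 9**2)**2 = (1*(-2) + 81)**2 = (-2 + 81)**2 = 79**2 = 6241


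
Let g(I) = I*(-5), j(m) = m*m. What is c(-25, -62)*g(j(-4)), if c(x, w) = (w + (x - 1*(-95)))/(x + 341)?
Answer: -160/79 ≈ -2.0253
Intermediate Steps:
j(m) = m**2
c(x, w) = (95 + w + x)/(341 + x) (c(x, w) = (w + (x + 95))/(341 + x) = (w + (95 + x))/(341 + x) = (95 + w + x)/(341 + x))
g(I) = -5*I
c(-25, -62)*g(j(-4)) = ((95 - 62 - 25)/(341 - 25))*(-5*(-4)**2) = (8/316)*(-5*16) = ((1/316)*8)*(-80) = (2/79)*(-80) = -160/79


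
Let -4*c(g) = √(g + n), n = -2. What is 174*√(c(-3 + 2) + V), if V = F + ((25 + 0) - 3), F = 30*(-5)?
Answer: 87*√(-512 - I*√3) ≈ 3.3298 - 1968.6*I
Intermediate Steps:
F = -150
V = -128 (V = -150 + ((25 + 0) - 3) = -150 + (25 - 3) = -150 + 22 = -128)
c(g) = -√(-2 + g)/4 (c(g) = -√(g - 2)/4 = -√(-2 + g)/4)
174*√(c(-3 + 2) + V) = 174*√(-√(-2 + (-3 + 2))/4 - 128) = 174*√(-√(-2 - 1)/4 - 128) = 174*√(-I*√3/4 - 128) = 174*√(-128 - I*√3/4)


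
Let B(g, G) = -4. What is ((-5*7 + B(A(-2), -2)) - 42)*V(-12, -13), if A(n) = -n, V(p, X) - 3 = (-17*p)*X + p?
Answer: 215541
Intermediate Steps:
V(p, X) = 3 + p - 17*X*p (V(p, X) = 3 + ((-17*p)*X + p) = 3 + (-17*X*p + p) = 3 + (p - 17*X*p) = 3 + p - 17*X*p)
((-5*7 + B(A(-2), -2)) - 42)*V(-12, -13) = ((-5*7 - 4) - 42)*(3 - 12 - 17*(-13)*(-12)) = ((-35 - 4) - 42)*(3 - 12 - 2652) = (-39 - 42)*(-2661) = -81*(-2661) = 215541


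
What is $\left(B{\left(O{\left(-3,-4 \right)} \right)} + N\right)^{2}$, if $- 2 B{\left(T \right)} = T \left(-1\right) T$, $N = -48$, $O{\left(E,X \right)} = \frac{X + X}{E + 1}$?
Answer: $1600$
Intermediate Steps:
$O{\left(E,X \right)} = \frac{2 X}{1 + E}$
$B{\left(T \right)} = \frac{T^{2}}{2}$ ($B{\left(T \right)} = - \frac{T \left(-1\right) T}{2} = - \frac{- T T}{2} = - \frac{\left(-1\right) T^{2}}{2} = \frac{T^{2}}{2}$)
$\left(B{\left(O{\left(-3,-4 \right)} \right)} + N\right)^{2} = \left(\frac{\left(2 \left(-4\right) \frac{1}{1 - 3}\right)^{2}}{2} - 48\right)^{2} = \left(\frac{\left(2 \left(-4\right) \frac{1}{-2}\right)^{2}}{2} - 48\right)^{2} = \left(\frac{\left(2 \left(-4\right) \left(- \frac{1}{2}\right)\right)^{2}}{2} - 48\right)^{2} = \left(\frac{4^{2}}{2} - 48\right)^{2} = \left(\frac{1}{2} \cdot 16 - 48\right)^{2} = \left(8 - 48\right)^{2} = \left(-40\right)^{2} = 1600$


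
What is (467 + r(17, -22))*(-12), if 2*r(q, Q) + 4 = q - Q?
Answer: -5814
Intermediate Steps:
r(q, Q) = -2 + q/2 - Q/2 (r(q, Q) = -2 + (q - Q)/2 = -2 + (q/2 - Q/2) = -2 + q/2 - Q/2)
(467 + r(17, -22))*(-12) = (467 + (-2 + (½)*17 - ½*(-22)))*(-12) = (467 + (-2 + 17/2 + 11))*(-12) = (467 + 35/2)*(-12) = (969/2)*(-12) = -5814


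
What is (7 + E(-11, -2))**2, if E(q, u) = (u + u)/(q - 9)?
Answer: 1296/25 ≈ 51.840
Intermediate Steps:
E(q, u) = 2*u/(-9 + q) (E(q, u) = (2*u)/(-9 + q) = 2*u/(-9 + q))
(7 + E(-11, -2))**2 = (7 + 2*(-2)/(-9 - 11))**2 = (7 + 2*(-2)/(-20))**2 = (7 + 2*(-2)*(-1/20))**2 = (7 + 1/5)**2 = (36/5)**2 = 1296/25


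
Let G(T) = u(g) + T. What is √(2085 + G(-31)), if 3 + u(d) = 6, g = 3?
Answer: 11*√17 ≈ 45.354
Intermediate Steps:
u(d) = 3 (u(d) = -3 + 6 = 3)
G(T) = 3 + T
√(2085 + G(-31)) = √(2085 + (3 - 31)) = √(2085 - 28) = √2057 = 11*√17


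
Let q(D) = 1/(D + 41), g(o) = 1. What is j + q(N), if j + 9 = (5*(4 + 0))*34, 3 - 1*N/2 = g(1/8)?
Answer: 30196/45 ≈ 671.02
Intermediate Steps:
N = 4 (N = 6 - 2*1 = 6 - 2 = 4)
q(D) = 1/(41 + D)
j = 671 (j = -9 + (5*(4 + 0))*34 = -9 + (5*4)*34 = -9 + 20*34 = -9 + 680 = 671)
j + q(N) = 671 + 1/(41 + 4) = 671 + 1/45 = 30196/45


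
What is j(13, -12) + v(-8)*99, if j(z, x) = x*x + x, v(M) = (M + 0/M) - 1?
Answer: -759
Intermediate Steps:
v(M) = -1 + M (v(M) = (M + 0) - 1 = M - 1 = -1 + M)
j(z, x) = x + x**2 (j(z, x) = x**2 + x = x + x**2)
j(13, -12) + v(-8)*99 = -12*(1 - 12) + (-1 - 8)*99 = -12*(-11) - 9*99 = 132 - 891 = -759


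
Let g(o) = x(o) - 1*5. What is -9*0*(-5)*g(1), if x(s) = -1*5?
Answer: 0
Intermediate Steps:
x(s) = -5
g(o) = -10 (g(o) = -5 - 1*5 = -5 - 5 = -10)
-9*0*(-5)*g(1) = -9*0*(-5)*(-10) = -0*(-10) = -9*0 = 0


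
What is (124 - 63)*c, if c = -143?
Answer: -8723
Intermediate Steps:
(124 - 63)*c = (124 - 63)*(-143) = 61*(-143) = -8723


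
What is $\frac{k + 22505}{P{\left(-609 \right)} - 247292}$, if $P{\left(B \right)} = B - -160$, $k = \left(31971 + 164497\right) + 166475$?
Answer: $- \frac{385448}{247741} \approx -1.5559$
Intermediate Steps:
$k = 362943$ ($k = 196468 + 166475 = 362943$)
$P{\left(B \right)} = 160 + B$ ($P{\left(B \right)} = B + 160 = 160 + B$)
$\frac{k + 22505}{P{\left(-609 \right)} - 247292} = \frac{362943 + 22505}{\left(160 - 609\right) - 247292} = \frac{385448}{-449 - 247292} = \frac{385448}{-247741} = 385448 \left(- \frac{1}{247741}\right) = - \frac{385448}{247741}$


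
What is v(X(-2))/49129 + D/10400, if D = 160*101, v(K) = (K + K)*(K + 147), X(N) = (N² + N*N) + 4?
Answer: 5210069/3193385 ≈ 1.6315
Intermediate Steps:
X(N) = 4 + 2*N² (X(N) = (N² + N²) + 4 = 2*N² + 4 = 4 + 2*N²)
v(K) = 2*K*(147 + K) (v(K) = (2*K)*(147 + K) = 2*K*(147 + K))
D = 16160
v(X(-2))/49129 + D/10400 = (2*(4 + 2*(-2)²)*(147 + (4 + 2*(-2)²)))/49129 + 16160/10400 = (2*(4 + 2*4)*(147 + (4 + 2*4)))*(1/49129) + 16160*(1/10400) = (2*(4 + 8)*(147 + (4 + 8)))*(1/49129) + 101/65 = (2*12*(147 + 12))*(1/49129) + 101/65 = (2*12*159)*(1/49129) + 101/65 = 3816*(1/49129) + 101/65 = 3816/49129 + 101/65 = 5210069/3193385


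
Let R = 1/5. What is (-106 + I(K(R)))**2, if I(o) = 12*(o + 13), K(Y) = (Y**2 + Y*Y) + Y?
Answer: 1779556/625 ≈ 2847.3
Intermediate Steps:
R = 1/5 (R = 1*(1/5) = 1/5 ≈ 0.20000)
K(Y) = Y + 2*Y**2 (K(Y) = (Y**2 + Y**2) + Y = 2*Y**2 + Y = Y + 2*Y**2)
I(o) = 156 + 12*o (I(o) = 12*(13 + o) = 156 + 12*o)
(-106 + I(K(R)))**2 = (-106 + (156 + 12*((1 + 2*(1/5))/5)))**2 = (-106 + (156 + 12*((1 + 2/5)/5)))**2 = (-106 + (156 + 12*((1/5)*(7/5))))**2 = (-106 + (156 + 12*(7/25)))**2 = (-106 + (156 + 84/25))**2 = (-106 + 3984/25)**2 = (1334/25)**2 = 1779556/625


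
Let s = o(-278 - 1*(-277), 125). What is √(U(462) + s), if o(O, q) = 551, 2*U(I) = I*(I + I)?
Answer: √213995 ≈ 462.60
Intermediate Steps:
U(I) = I² (U(I) = (I*(I + I))/2 = (I*(2*I))/2 = (2*I²)/2 = I²)
s = 551
√(U(462) + s) = √(462² + 551) = √(213444 + 551) = √213995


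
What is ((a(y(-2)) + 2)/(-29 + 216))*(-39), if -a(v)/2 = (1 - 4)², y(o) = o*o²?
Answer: 624/187 ≈ 3.3369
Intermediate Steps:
y(o) = o³
a(v) = -18 (a(v) = -2*(1 - 4)² = -2*(-3)² = -2*9 = -18)
((a(y(-2)) + 2)/(-29 + 216))*(-39) = ((-18 + 2)/(-29 + 216))*(-39) = -16/187*(-39) = 624/187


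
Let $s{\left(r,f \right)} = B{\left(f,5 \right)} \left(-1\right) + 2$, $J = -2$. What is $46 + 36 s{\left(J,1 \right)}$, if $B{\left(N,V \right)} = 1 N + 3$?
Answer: $-26$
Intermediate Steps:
$B{\left(N,V \right)} = 3 + N$ ($B{\left(N,V \right)} = N + 3 = 3 + N$)
$s{\left(r,f \right)} = -1 - f$ ($s{\left(r,f \right)} = \left(3 + f\right) \left(-1\right) + 2 = \left(-3 - f\right) + 2 = -1 - f$)
$46 + 36 s{\left(J,1 \right)} = 46 + 36 \left(-1 - 1\right) = 46 + 36 \left(-2\right) = 46 - 72 = -26$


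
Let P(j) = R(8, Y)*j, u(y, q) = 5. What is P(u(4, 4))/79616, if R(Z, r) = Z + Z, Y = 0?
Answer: 5/4976 ≈ 0.0010048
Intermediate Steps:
R(Z, r) = 2*Z
P(j) = 16*j (P(j) = (2*8)*j = 16*j)
P(u(4, 4))/79616 = (16*5)/79616 = 80*(1/79616) = 5/4976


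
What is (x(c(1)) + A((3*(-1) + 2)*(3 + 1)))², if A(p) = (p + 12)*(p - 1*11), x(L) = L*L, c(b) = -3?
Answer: 12321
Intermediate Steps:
x(L) = L²
A(p) = (-11 + p)*(12 + p) (A(p) = (12 + p)*(p - 11) = (12 + p)*(-11 + p) = (-11 + p)*(12 + p))
(x(c(1)) + A((3*(-1) + 2)*(3 + 1)))² = ((-3)² + (-132 + (3*(-1) + 2)*(3 + 1) + ((3*(-1) + 2)*(3 + 1))²))² = (9 + (-132 + (-3 + 2)*4 + ((-3 + 2)*4)²))² = (9 + (-132 - 1*4 + (-1*4)²))² = (9 + (-132 - 4 + (-4)²))² = (9 + (-132 - 4 + 16))² = (9 - 120)² = (-111)² = 12321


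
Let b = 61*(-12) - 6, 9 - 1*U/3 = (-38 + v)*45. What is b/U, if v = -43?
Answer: -41/609 ≈ -0.067323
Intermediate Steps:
U = 10962 (U = 27 - 3*(-38 - 43)*45 = 27 - (-243)*45 = 27 - 3*(-3645) = 27 + 10935 = 10962)
b = -738 (b = -732 - 6 = -738)
b/U = -738/10962 = -738*1/10962 = -41/609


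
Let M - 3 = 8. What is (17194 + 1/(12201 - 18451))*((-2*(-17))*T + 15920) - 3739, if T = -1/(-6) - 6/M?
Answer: 3760670382921/13750 ≈ 2.7350e+8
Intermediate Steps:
M = 11 (M = 3 + 8 = 11)
T = -25/66 (T = -1/(-6) - 6/11 = -1*(-1/6) - 6*1/11 = 1/6 - 6/11 = -25/66 ≈ -0.37879)
(17194 + 1/(12201 - 18451))*((-2*(-17))*T + 15920) - 3739 = (17194 + 1/(12201 - 18451))*(-2*(-17)*(-25/66) + 15920) - 3739 = (17194 + 1/(-6250))*(34*(-25/66) + 15920) - 3739 = (17194 - 1/6250)*(-425/33 + 15920) - 3739 = (107462499/6250)*(524935/33) - 3739 = 3760721794171/13750 - 3739 = 3760670382921/13750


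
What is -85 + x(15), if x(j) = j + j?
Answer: -55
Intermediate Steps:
x(j) = 2*j
-85 + x(15) = -85 + 2*15 = -85 + 30 = -55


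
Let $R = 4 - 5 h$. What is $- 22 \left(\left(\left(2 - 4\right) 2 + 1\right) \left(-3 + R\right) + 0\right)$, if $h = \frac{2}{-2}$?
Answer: $396$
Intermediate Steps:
$h = -1$ ($h = 2 \left(- \frac{1}{2}\right) = -1$)
$R = 9$ ($R = 4 - -5 = 4 + 5 = 9$)
$- 22 \left(\left(\left(2 - 4\right) 2 + 1\right) \left(-3 + R\right) + 0\right) = - 22 \left(\left(\left(2 - 4\right) 2 + 1\right) \left(-3 + 9\right) + 0\right) = - 22 \left(\left(\left(-2\right) 2 + 1\right) 6 + 0\right) = - 22 \left(\left(-4 + 1\right) 6 + 0\right) = - 22 \left(\left(-3\right) 6 + 0\right) = - 22 \left(-18 + 0\right) = \left(-22\right) \left(-18\right) = 396$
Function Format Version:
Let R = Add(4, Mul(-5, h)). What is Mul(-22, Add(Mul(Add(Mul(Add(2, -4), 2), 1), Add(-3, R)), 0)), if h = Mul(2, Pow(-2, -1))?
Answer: 396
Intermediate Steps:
h = -1 (h = Mul(2, Rational(-1, 2)) = -1)
R = 9 (R = Add(4, Mul(-5, -1)) = Add(4, 5) = 9)
Mul(-22, Add(Mul(Add(Mul(Add(2, -4), 2), 1), Add(-3, R)), 0)) = Mul(-22, Add(Mul(Add(Mul(Add(2, -4), 2), 1), Add(-3, 9)), 0)) = Mul(-22, Add(Mul(Add(Mul(-2, 2), 1), 6), 0)) = Mul(-22, Add(Mul(Add(-4, 1), 6), 0)) = Mul(-22, Add(Mul(-3, 6), 0)) = Mul(-22, Add(-18, 0)) = Mul(-22, -18) = 396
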